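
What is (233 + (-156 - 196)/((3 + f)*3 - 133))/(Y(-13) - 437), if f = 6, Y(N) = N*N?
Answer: -12525/14204 ≈ -0.88179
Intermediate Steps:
Y(N) = N²
(233 + (-156 - 196)/((3 + f)*3 - 133))/(Y(-13) - 437) = (233 + (-156 - 196)/((3 + 6)*3 - 133))/((-13)² - 437) = (233 - 352/(9*3 - 133))/(169 - 437) = (233 - 352/(27 - 133))/(-268) = (233 - 352/(-106))*(-1/268) = (233 - 352*(-1/106))*(-1/268) = (233 + 176/53)*(-1/268) = (12525/53)*(-1/268) = -12525/14204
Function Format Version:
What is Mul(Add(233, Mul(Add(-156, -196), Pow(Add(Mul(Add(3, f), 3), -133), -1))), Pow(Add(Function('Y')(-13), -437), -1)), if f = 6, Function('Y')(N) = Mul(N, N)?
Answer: Rational(-12525, 14204) ≈ -0.88179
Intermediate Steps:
Function('Y')(N) = Pow(N, 2)
Mul(Add(233, Mul(Add(-156, -196), Pow(Add(Mul(Add(3, f), 3), -133), -1))), Pow(Add(Function('Y')(-13), -437), -1)) = Mul(Add(233, Mul(Add(-156, -196), Pow(Add(Mul(Add(3, 6), 3), -133), -1))), Pow(Add(Pow(-13, 2), -437), -1)) = Mul(Add(233, Mul(-352, Pow(Add(Mul(9, 3), -133), -1))), Pow(Add(169, -437), -1)) = Mul(Add(233, Mul(-352, Pow(Add(27, -133), -1))), Pow(-268, -1)) = Mul(Add(233, Mul(-352, Pow(-106, -1))), Rational(-1, 268)) = Mul(Add(233, Mul(-352, Rational(-1, 106))), Rational(-1, 268)) = Mul(Add(233, Rational(176, 53)), Rational(-1, 268)) = Mul(Rational(12525, 53), Rational(-1, 268)) = Rational(-12525, 14204)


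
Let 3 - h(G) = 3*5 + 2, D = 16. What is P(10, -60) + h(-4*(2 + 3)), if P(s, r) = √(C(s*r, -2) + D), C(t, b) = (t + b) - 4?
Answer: -14 + I*√590 ≈ -14.0 + 24.29*I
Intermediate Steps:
C(t, b) = -4 + b + t (C(t, b) = (b + t) - 4 = -4 + b + t)
h(G) = -14 (h(G) = 3 - (3*5 + 2) = 3 - (15 + 2) = 3 - 1*17 = 3 - 17 = -14)
P(s, r) = √(10 + r*s) (P(s, r) = √((-4 - 2 + s*r) + 16) = √((-4 - 2 + r*s) + 16) = √((-6 + r*s) + 16) = √(10 + r*s))
P(10, -60) + h(-4*(2 + 3)) = √(10 - 60*10) - 14 = √(10 - 600) - 14 = √(-590) - 14 = I*√590 - 14 = -14 + I*√590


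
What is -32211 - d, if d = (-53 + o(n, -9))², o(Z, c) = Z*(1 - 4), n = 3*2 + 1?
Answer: -37687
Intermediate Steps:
n = 7 (n = 6 + 1 = 7)
o(Z, c) = -3*Z (o(Z, c) = Z*(-3) = -3*Z)
d = 5476 (d = (-53 - 3*7)² = (-53 - 21)² = (-74)² = 5476)
-32211 - d = -32211 - 1*5476 = -32211 - 5476 = -37687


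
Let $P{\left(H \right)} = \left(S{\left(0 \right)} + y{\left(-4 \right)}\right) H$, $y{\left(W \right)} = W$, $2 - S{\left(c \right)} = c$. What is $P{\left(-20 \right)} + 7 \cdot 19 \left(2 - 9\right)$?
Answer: $-891$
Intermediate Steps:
$S{\left(c \right)} = 2 - c$
$P{\left(H \right)} = - 2 H$ ($P{\left(H \right)} = \left(\left(2 - 0\right) - 4\right) H = \left(\left(2 + 0\right) - 4\right) H = \left(2 - 4\right) H = - 2 H$)
$P{\left(-20 \right)} + 7 \cdot 19 \left(2 - 9\right) = \left(-2\right) \left(-20\right) + 7 \cdot 19 \left(2 - 9\right) = 40 + 133 \left(2 - 9\right) = 40 + 133 \left(-7\right) = 40 - 931 = -891$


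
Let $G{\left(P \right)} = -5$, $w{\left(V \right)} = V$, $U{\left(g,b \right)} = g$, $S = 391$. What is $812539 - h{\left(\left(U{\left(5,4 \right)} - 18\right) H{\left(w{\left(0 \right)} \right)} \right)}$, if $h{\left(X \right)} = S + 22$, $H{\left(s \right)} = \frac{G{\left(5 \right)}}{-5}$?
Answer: $812126$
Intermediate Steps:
$H{\left(s \right)} = 1$ ($H{\left(s \right)} = - \frac{5}{-5} = \left(-5\right) \left(- \frac{1}{5}\right) = 1$)
$h{\left(X \right)} = 413$ ($h{\left(X \right)} = 391 + 22 = 413$)
$812539 - h{\left(\left(U{\left(5,4 \right)} - 18\right) H{\left(w{\left(0 \right)} \right)} \right)} = 812539 - 413 = 812126$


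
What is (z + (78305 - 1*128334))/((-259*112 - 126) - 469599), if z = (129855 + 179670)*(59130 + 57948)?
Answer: -36238517921/498733 ≈ -72661.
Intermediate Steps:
z = 36238567950 (z = 309525*117078 = 36238567950)
(z + (78305 - 1*128334))/((-259*112 - 126) - 469599) = (36238567950 + (78305 - 1*128334))/((-259*112 - 126) - 469599) = (36238567950 + (78305 - 128334))/((-29008 - 126) - 469599) = (36238567950 - 50029)/(-29134 - 469599) = 36238517921/(-498733) = 36238517921*(-1/498733) = -36238517921/498733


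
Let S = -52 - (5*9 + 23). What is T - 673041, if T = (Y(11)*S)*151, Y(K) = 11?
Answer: -872361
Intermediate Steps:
S = -120 (S = -52 - (45 + 23) = -52 - 1*68 = -52 - 68 = -120)
T = -199320 (T = (11*(-120))*151 = -1320*151 = -199320)
T - 673041 = -199320 - 673041 = -872361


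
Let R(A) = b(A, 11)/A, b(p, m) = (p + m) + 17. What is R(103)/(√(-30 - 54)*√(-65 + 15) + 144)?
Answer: 786/70967 + 655*√42/851604 ≈ 0.016060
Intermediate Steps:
b(p, m) = 17 + m + p (b(p, m) = (m + p) + 17 = 17 + m + p)
R(A) = (28 + A)/A (R(A) = (17 + 11 + A)/A = (28 + A)/A)
R(103)/(√(-30 - 54)*√(-65 + 15) + 144) = ((28 + 103)/103)/(√(-30 - 54)*√(-65 + 15) + 144) = ((1/103)*131)/(√(-84)*√(-50) + 144) = 131/(103*((2*I*√21)*(5*I*√2) + 144)) = 131/(103*(-10*√42 + 144)) = 131/(103*(144 - 10*√42))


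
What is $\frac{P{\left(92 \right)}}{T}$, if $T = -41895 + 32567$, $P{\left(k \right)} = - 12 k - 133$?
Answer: $\frac{1237}{9328} \approx 0.13261$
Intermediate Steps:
$P{\left(k \right)} = -133 - 12 k$
$T = -9328$
$\frac{P{\left(92 \right)}}{T} = \frac{-133 - 1104}{-9328} = \left(-133 - 1104\right) \left(- \frac{1}{9328}\right) = \left(-1237\right) \left(- \frac{1}{9328}\right) = \frac{1237}{9328}$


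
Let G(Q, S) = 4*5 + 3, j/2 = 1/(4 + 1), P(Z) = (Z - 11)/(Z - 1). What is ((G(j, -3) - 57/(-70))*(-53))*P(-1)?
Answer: -265053/35 ≈ -7572.9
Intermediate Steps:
P(Z) = (-11 + Z)/(-1 + Z)
j = 2/5 (j = 2/(4 + 1) = 2/5 ≈ 0.40000)
G(Q, S) = 23 (G(Q, S) = 20 + 3 = 23)
((G(j, -3) - 57/(-70))*(-53))*P(-1) = ((23 - 57/(-70))*(-53))*((-11 - 1)/(-1 - 1)) = ((23 - 57*(-1/70))*(-53))*(-12/(-2)) = ((23 + 57/70)*(-53))*(-1/2*(-12)) = ((1667/70)*(-53))*6 = -88351/70*6 = -265053/35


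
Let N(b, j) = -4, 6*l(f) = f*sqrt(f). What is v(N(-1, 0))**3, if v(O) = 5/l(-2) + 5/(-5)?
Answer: 673/2 - 3285*I*sqrt(2)/4 ≈ 336.5 - 1161.4*I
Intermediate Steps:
l(f) = f**(3/2)/6 (l(f) = (f*sqrt(f))/6 = f**(3/2)/6)
v(O) = -1 + 15*I*sqrt(2)/2 (v(O) = 5/(((-2)**(3/2)/6)) + 5/(-5) = 5/(((-2*I*sqrt(2))/6)) + 5*(-1/5) = 5/((-I*sqrt(2)/3)) - 1 = 5*(3*I*sqrt(2)/2) - 1 = 15*I*sqrt(2)/2 - 1 = -1 + 15*I*sqrt(2)/2)
v(N(-1, 0))**3 = (-1 + 15*I*sqrt(2)/2)**3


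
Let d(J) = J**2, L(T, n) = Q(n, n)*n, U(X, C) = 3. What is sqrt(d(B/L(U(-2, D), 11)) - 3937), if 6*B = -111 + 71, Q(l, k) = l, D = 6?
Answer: I*sqrt(518774153)/363 ≈ 62.745*I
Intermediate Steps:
B = -20/3 (B = (-111 + 71)/6 = (1/6)*(-40) = -20/3 ≈ -6.6667)
L(T, n) = n**2 (L(T, n) = n*n = n**2)
sqrt(d(B/L(U(-2, D), 11)) - 3937) = sqrt((-20/(3*(11**2)))**2 - 3937) = sqrt((-20/3/121)**2 - 3937) = sqrt((-20/3*1/121)**2 - 3937) = sqrt((-20/363)**2 - 3937) = sqrt(400/131769 - 3937) = sqrt(-518774153/131769) = I*sqrt(518774153)/363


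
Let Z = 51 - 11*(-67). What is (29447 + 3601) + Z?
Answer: 33836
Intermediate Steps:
Z = 788 (Z = 51 + 737 = 788)
(29447 + 3601) + Z = (29447 + 3601) + 788 = 33048 + 788 = 33836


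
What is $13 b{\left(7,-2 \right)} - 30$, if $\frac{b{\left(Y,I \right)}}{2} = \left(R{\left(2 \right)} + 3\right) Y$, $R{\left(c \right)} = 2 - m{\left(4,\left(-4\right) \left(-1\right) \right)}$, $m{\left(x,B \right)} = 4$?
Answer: $152$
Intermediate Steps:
$R{\left(c \right)} = -2$ ($R{\left(c \right)} = 2 - 4 = -2$)
$b{\left(Y,I \right)} = 2 Y$ ($b{\left(Y,I \right)} = 2 \left(-2 + 3\right) Y = 2 \cdot 1 Y = 2 Y$)
$13 b{\left(7,-2 \right)} - 30 = 13 \cdot 2 \cdot 7 - 30 = 13 \cdot 14 - 30 = 182 - 30 = 152$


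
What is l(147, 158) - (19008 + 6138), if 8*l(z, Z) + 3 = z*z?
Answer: -89781/4 ≈ -22445.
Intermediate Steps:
l(z, Z) = -3/8 + z²/8 (l(z, Z) = -3/8 + (z*z)/8 = -3/8 + z²/8)
l(147, 158) - (19008 + 6138) = (-3/8 + (⅛)*147²) - (19008 + 6138) = (-3/8 + (⅛)*21609) - 1*25146 = (-3/8 + 21609/8) - 25146 = 10803/4 - 25146 = -89781/4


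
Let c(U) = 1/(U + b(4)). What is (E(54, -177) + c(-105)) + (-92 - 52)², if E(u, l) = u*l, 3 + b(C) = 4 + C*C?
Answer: 983663/88 ≈ 11178.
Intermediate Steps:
b(C) = 1 + C² (b(C) = -3 + (4 + C*C) = -3 + (4 + C²) = 1 + C²)
E(u, l) = l*u
c(U) = 1/(17 + U) (c(U) = 1/(U + (1 + 4²)) = 1/(U + (1 + 16)) = 1/(U + 17) = 1/(17 + U))
(E(54, -177) + c(-105)) + (-92 - 52)² = (-177*54 + 1/(17 - 105)) + (-92 - 52)² = (-9558 + 1/(-88)) + (-144)² = (-9558 - 1/88) + 20736 = -841105/88 + 20736 = 983663/88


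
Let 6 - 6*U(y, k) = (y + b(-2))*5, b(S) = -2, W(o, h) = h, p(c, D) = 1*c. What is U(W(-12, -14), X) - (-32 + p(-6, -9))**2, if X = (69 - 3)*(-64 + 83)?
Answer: -4289/3 ≈ -1429.7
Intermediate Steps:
p(c, D) = c
X = 1254 (X = 66*19 = 1254)
U(y, k) = 8/3 - 5*y/6 (U(y, k) = 1 - (y - 2)*5/6 = 1 - (-2 + y)*5/6 = 1 - (-10 + 5*y)/6 = 1 + (5/3 - 5*y/6) = 8/3 - 5*y/6)
U(W(-12, -14), X) - (-32 + p(-6, -9))**2 = (8/3 - 5/6*(-14)) - (-32 - 6)**2 = (8/3 + 35/3) - 1*(-38)**2 = 43/3 - 1*1444 = 43/3 - 1444 = -4289/3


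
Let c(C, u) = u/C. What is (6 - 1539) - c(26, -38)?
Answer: -19910/13 ≈ -1531.5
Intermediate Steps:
(6 - 1539) - c(26, -38) = (6 - 1539) - (-38)/26 = -1533 - (-38)/26 = -1533 - 1*(-19/13) = -1533 + 19/13 = -19910/13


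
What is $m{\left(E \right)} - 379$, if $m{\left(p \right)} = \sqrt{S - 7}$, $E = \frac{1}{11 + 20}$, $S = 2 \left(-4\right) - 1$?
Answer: $-379 + 4 i \approx -379.0 + 4.0 i$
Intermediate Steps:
$S = -9$ ($S = -8 - 1 = -9$)
$E = \frac{1}{31} \approx 0.032258$
$m{\left(p \right)} = 4 i$ ($m{\left(p \right)} = \sqrt{-9 - 7} = \sqrt{-16} = 4 i$)
$m{\left(E \right)} - 379 = 4 i - 379 = -379 + 4 i$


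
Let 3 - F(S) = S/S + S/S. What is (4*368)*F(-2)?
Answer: 1472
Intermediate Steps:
F(S) = 1 (F(S) = 3 - (S/S + S/S) = 3 - (1 + 1) = 3 - 1*2 = 3 - 2 = 1)
(4*368)*F(-2) = (4*368)*1 = 1472*1 = 1472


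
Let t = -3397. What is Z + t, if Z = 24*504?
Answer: 8699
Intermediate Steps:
Z = 12096
Z + t = 12096 - 3397 = 8699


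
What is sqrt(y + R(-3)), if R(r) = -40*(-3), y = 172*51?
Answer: 6*sqrt(247) ≈ 94.297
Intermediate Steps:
y = 8772
R(r) = 120
sqrt(y + R(-3)) = sqrt(8772 + 120) = sqrt(8892) = 6*sqrt(247)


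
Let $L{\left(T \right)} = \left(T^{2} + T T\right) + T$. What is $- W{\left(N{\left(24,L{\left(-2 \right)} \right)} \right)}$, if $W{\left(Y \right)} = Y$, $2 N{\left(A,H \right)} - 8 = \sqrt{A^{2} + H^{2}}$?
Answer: $-4 - 3 \sqrt{17} \approx -16.369$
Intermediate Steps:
$L{\left(T \right)} = T + 2 T^{2}$ ($L{\left(T \right)} = \left(T^{2} + T^{2}\right) + T = 2 T^{2} + T = T + 2 T^{2}$)
$N{\left(A,H \right)} = 4 + \frac{\sqrt{A^{2} + H^{2}}}{2}$
$- W{\left(N{\left(24,L{\left(-2 \right)} \right)} \right)} = - (4 + \frac{\sqrt{24^{2} + \left(- 2 \left(1 + 2 \left(-2\right)\right)\right)^{2}}}{2}) = - (4 + \frac{\sqrt{576 + \left(- 2 \left(1 - 4\right)\right)^{2}}}{2}) = - (4 + \frac{\sqrt{576 + \left(\left(-2\right) \left(-3\right)\right)^{2}}}{2}) = - (4 + \frac{\sqrt{576 + 6^{2}}}{2}) = - (4 + \frac{\sqrt{576 + 36}}{2}) = - (4 + \frac{\sqrt{612}}{2}) = - (4 + \frac{6 \sqrt{17}}{2}) = - (4 + 3 \sqrt{17}) = -4 - 3 \sqrt{17}$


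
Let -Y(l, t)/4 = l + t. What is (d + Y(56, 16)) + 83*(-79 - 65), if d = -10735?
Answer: -22975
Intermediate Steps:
Y(l, t) = -4*l - 4*t (Y(l, t) = -4*(l + t) = -4*l - 4*t)
(d + Y(56, 16)) + 83*(-79 - 65) = (-10735 + (-4*56 - 4*16)) + 83*(-79 - 65) = (-10735 + (-224 - 64)) + 83*(-144) = (-10735 - 288) - 11952 = -11023 - 11952 = -22975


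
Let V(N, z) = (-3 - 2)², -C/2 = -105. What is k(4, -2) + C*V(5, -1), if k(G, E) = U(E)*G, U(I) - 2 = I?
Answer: 5250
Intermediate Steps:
C = 210 (C = -2*(-105) = 210)
U(I) = 2 + I
V(N, z) = 25 (V(N, z) = (-5)² = 25)
k(G, E) = G*(2 + E) (k(G, E) = (2 + E)*G = G*(2 + E))
k(4, -2) + C*V(5, -1) = 4*(2 - 2) + 210*25 = 4*0 + 5250 = 0 + 5250 = 5250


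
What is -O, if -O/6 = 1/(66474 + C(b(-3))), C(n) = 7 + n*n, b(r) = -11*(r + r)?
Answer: 6/70837 ≈ 8.4701e-5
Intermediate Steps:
b(r) = -22*r
C(n) = 7 + n²
O = -6/70837 (O = -6/(66474 + (7 + (-22*(-3))²)) = -6/(66474 + (7 + 66²)) = -6/(66474 + (7 + 4356)) = -6/(66474 + 4363) = -6/70837 ≈ -8.4701e-5)
-O = -1*(-6/70837) = 6/70837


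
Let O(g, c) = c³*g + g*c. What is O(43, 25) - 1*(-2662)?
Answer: 675612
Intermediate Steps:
O(g, c) = c*g + g*c³ (O(g, c) = g*c³ + c*g = c*g + g*c³)
O(43, 25) - 1*(-2662) = 25*43*(1 + 25²) - 1*(-2662) = 25*43*(1 + 625) + 2662 = 25*43*626 + 2662 = 672950 + 2662 = 675612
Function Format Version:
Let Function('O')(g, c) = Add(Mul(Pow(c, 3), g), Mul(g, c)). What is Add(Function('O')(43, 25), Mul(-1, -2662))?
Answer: 675612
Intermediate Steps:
Function('O')(g, c) = Add(Mul(c, g), Mul(g, Pow(c, 3))) (Function('O')(g, c) = Add(Mul(g, Pow(c, 3)), Mul(c, g)) = Add(Mul(c, g), Mul(g, Pow(c, 3))))
Add(Function('O')(43, 25), Mul(-1, -2662)) = Add(Mul(25, 43, Add(1, Pow(25, 2))), Mul(-1, -2662)) = Add(Mul(25, 43, Add(1, 625)), 2662) = Add(Mul(25, 43, 626), 2662) = Add(672950, 2662) = 675612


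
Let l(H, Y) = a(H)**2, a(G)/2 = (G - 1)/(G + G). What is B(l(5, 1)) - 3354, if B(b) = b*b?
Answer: -2095994/625 ≈ -3353.6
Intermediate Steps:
a(G) = (-1 + G)/G (a(G) = 2*((G - 1)/(G + G)) = 2*((-1 + G)/((2*G))) = 2*((-1 + G)*(1/(2*G))) = 2*((-1 + G)/(2*G)) = (-1 + G)/G)
l(H, Y) = (-1 + H)**2/H**2 (l(H, Y) = ((-1 + H)/H)**2 = (-1 + H)**2/H**2)
B(b) = b**2
B(l(5, 1)) - 3354 = ((-1 + 5)**2/5**2)**2 - 3354 = ((1/25)*4**2)**2 - 3354 = ((1/25)*16)**2 - 3354 = (16/25)**2 - 3354 = 256/625 - 3354 = -2095994/625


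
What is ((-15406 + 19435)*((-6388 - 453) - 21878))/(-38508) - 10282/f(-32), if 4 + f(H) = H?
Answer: 380121491/115524 ≈ 3290.4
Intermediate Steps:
f(H) = -4 + H
((-15406 + 19435)*((-6388 - 453) - 21878))/(-38508) - 10282/f(-32) = ((-15406 + 19435)*((-6388 - 453) - 21878))/(-38508) - 10282/(-4 - 32) = (4029*(-6841 - 21878))*(-1/38508) - 10282/(-36) = (4029*(-28719))*(-1/38508) - 10282*(-1/36) = -115708851*(-1/38508) + 5141/18 = 38569617/12836 + 5141/18 = 380121491/115524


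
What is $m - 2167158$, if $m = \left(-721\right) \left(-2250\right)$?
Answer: $-544908$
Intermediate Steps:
$m = 1622250$
$m - 2167158 = 1622250 - 2167158 = -544908$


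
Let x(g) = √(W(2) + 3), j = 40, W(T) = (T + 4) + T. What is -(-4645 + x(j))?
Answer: 4645 - √11 ≈ 4641.7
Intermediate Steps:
W(T) = 4 + 2*T (W(T) = (4 + T) + T = 4 + 2*T)
x(g) = √11 (x(g) = √((4 + 2*2) + 3) = √((4 + 4) + 3) = √(8 + 3) = √11)
-(-4645 + x(j)) = -(-4645 + √11) = 4645 - √11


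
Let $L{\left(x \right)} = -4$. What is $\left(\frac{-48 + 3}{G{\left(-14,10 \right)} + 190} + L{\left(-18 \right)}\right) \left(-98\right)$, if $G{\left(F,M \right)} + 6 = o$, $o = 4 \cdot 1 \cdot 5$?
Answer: $\frac{14063}{34} \approx 413.62$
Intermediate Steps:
$o = 20$ ($o = 4 \cdot 5 = 20$)
$G{\left(F,M \right)} = 14$ ($G{\left(F,M \right)} = -6 + 20 = 14$)
$\left(\frac{-48 + 3}{G{\left(-14,10 \right)} + 190} + L{\left(-18 \right)}\right) \left(-98\right) = \left(\frac{-48 + 3}{14 + 190} - 4\right) \left(-98\right) = \left(- \frac{45}{204} - 4\right) \left(-98\right) = \left(\left(-45\right) \frac{1}{204} - 4\right) \left(-98\right) = \left(- \frac{15}{68} - 4\right) \left(-98\right) = \left(- \frac{287}{68}\right) \left(-98\right) = \frac{14063}{34}$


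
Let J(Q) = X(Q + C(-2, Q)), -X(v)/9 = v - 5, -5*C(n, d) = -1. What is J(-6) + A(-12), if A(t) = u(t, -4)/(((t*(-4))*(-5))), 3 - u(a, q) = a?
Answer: 7771/80 ≈ 97.137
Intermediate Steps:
C(n, d) = ⅕ (C(n, d) = -⅕*(-1) = ⅕)
u(a, q) = 3 - a
X(v) = 45 - 9*v (X(v) = -9*(v - 5) = -9*(-5 + v) = 45 - 9*v)
J(Q) = 216/5 - 9*Q (J(Q) = 45 - 9*(Q + ⅕) = 45 - 9*(⅕ + Q) = 45 + (-9/5 - 9*Q) = 216/5 - 9*Q)
A(t) = (3 - t)/(20*t) (A(t) = (3 - t)/(((t*(-4))*(-5))) = (3 - t)/((-4*t*(-5))) = (3 - t)/((20*t)) = (3 - t)*(1/(20*t)) = (3 - t)/(20*t))
J(-6) + A(-12) = (216/5 - 9*(-6)) + (1/20)*(3 - 1*(-12))/(-12) = (216/5 + 54) + (1/20)*(-1/12)*(3 + 12) = 486/5 + (1/20)*(-1/12)*15 = 486/5 - 1/16 = 7771/80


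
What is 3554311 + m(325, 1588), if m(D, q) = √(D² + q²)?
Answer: 3554311 + √2627369 ≈ 3.5559e+6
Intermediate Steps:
3554311 + m(325, 1588) = 3554311 + √(325² + 1588²) = 3554311 + √(105625 + 2521744) = 3554311 + √2627369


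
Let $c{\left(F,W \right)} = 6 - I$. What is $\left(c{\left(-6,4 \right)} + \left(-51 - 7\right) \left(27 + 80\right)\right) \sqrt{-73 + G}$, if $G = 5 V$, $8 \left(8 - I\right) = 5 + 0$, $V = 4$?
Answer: $- \frac{49659 i \sqrt{53}}{8} \approx - 45190.0 i$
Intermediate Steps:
$I = \frac{59}{8}$ ($I = 8 - \frac{5 + 0}{8} = 8 - \frac{5}{8} = \frac{59}{8} \approx 7.375$)
$c{\left(F,W \right)} = - \frac{11}{8}$ ($c{\left(F,W \right)} = 6 - \frac{59}{8} = - \frac{11}{8}$)
$G = 20$ ($G = 5 \cdot 4 = 20$)
$\left(c{\left(-6,4 \right)} + \left(-51 - 7\right) \left(27 + 80\right)\right) \sqrt{-73 + G} = \left(- \frac{11}{8} + \left(-51 - 7\right) \left(27 + 80\right)\right) \sqrt{-73 + 20} = \left(- \frac{11}{8} - 6206\right) \sqrt{-53} = \left(- \frac{11}{8} - 6206\right) i \sqrt{53} = - \frac{49659 i \sqrt{53}}{8}$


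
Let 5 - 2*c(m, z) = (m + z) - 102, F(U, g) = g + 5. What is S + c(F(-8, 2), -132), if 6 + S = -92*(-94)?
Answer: 8758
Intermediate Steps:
S = 8642 (S = -6 - 92*(-94) = -6 + 8648 = 8642)
F(U, g) = 5 + g
c(m, z) = 107/2 - m/2 - z/2 (c(m, z) = 5/2 - ((m + z) - 102)/2 = 5/2 - (-102 + m + z)/2 = 5/2 + (51 - m/2 - z/2) = 107/2 - m/2 - z/2)
S + c(F(-8, 2), -132) = 8642 + (107/2 - (5 + 2)/2 - ½*(-132)) = 8642 + (107/2 - ½*7 + 66) = 8642 + (107/2 - 7/2 + 66) = 8642 + 116 = 8758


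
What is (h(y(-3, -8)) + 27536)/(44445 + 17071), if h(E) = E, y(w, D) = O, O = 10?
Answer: 13773/30758 ≈ 0.44779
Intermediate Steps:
y(w, D) = 10
(h(y(-3, -8)) + 27536)/(44445 + 17071) = (10 + 27536)/(44445 + 17071) = 27546/61516 = 27546*(1/61516) = 13773/30758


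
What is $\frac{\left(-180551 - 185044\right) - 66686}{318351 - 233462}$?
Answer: $- \frac{432281}{84889} \approx -5.0923$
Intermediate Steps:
$\frac{\left(-180551 - 185044\right) - 66686}{318351 - 233462} = \frac{-365595 - 66686}{84889} = \left(-432281\right) \frac{1}{84889} = - \frac{432281}{84889}$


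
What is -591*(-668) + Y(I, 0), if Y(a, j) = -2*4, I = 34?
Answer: 394780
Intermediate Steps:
Y(a, j) = -8
-591*(-668) + Y(I, 0) = -591*(-668) - 8 = 394788 - 8 = 394780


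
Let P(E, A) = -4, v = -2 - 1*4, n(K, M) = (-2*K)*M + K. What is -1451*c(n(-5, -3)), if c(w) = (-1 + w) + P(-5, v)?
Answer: 58040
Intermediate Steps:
n(K, M) = K - 2*K*M (n(K, M) = -2*K*M + K = K - 2*K*M)
v = -6 (v = -2 - 4 = -6)
c(w) = -5 + w (c(w) = (-1 + w) - 4 = -5 + w)
-1451*c(n(-5, -3)) = -1451*(-5 - 5*(1 - 2*(-3))) = -1451*(-5 - 5*(1 + 6)) = -1451*(-5 - 5*7) = -1451*(-5 - 35) = -1451*(-40) = 58040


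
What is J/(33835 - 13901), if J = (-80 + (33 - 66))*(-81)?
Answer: 9153/19934 ≈ 0.45917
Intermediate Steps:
J = 9153 (J = (-80 - 33)*(-81) = -113*(-81) = 9153)
J/(33835 - 13901) = 9153/(33835 - 13901) = 9153/19934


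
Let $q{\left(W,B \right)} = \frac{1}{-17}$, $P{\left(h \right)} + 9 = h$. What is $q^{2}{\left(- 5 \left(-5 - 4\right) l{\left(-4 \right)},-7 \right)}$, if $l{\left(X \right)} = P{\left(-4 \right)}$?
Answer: $\frac{1}{289} \approx 0.0034602$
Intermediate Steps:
$P{\left(h \right)} = -9 + h$
$l{\left(X \right)} = -13$ ($l{\left(X \right)} = -9 - 4 = -13$)
$q{\left(W,B \right)} = - \frac{1}{17}$
$q^{2}{\left(- 5 \left(-5 - 4\right) l{\left(-4 \right)},-7 \right)} = \left(- \frac{1}{17}\right)^{2} = \frac{1}{289}$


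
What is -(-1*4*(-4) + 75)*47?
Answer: -4277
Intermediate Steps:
-(-1*4*(-4) + 75)*47 = -(-4*(-4) + 75)*47 = -(16 + 75)*47 = -91*47 = -1*4277 = -4277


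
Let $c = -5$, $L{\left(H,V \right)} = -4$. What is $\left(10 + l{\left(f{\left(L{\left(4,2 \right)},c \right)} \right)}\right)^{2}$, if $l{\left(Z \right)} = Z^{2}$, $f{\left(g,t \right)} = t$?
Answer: $1225$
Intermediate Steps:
$\left(10 + l{\left(f{\left(L{\left(4,2 \right)},c \right)} \right)}\right)^{2} = \left(10 + \left(-5\right)^{2}\right)^{2} = \left(10 + 25\right)^{2} = 35^{2} = 1225$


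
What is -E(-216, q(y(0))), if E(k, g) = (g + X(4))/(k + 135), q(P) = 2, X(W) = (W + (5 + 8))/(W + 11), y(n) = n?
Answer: 47/1215 ≈ 0.038683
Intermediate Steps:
X(W) = (13 + W)/(11 + W) (X(W) = (W + 13)/(11 + W) = (13 + W)/(11 + W))
E(k, g) = (17/15 + g)/(135 + k) (E(k, g) = (g + (13 + 4)/(11 + 4))/(k + 135) = (g + 17/15)/(135 + k) = (17/15 + g)/(135 + k))
-E(-216, q(y(0))) = -(17/15 + 2)/(135 - 216) = -47/((-81)*15) = -(-1)*47/(81*15) = -1*(-47/1215) = 47/1215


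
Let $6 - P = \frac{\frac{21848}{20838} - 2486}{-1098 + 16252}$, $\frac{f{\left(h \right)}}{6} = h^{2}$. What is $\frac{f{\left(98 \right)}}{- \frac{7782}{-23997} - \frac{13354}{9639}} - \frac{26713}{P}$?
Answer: $- \frac{291816937086254341854}{4976544732188705} \approx -58638.0$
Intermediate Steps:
$f{\left(h \right)} = 6 h^{2}$
$P = \frac{486613933}{78944763}$ ($P = 6 - \frac{\frac{21848}{20838} - 2486}{-1098 + 16252} = 6 - \frac{21848 \cdot \frac{1}{20838} - 2486}{15154} = 6 - \left(\frac{10924}{10419} - 2486\right) \frac{1}{15154} = 6 - \left(- \frac{25890710}{10419}\right) \frac{1}{15154} = 6 - - \frac{12945355}{78944763} = 6 + \frac{12945355}{78944763} = \frac{486613933}{78944763} \approx 6.164$)
$\frac{f{\left(98 \right)}}{- \frac{7782}{-23997} - \frac{13354}{9639}} - \frac{26713}{P} = \frac{6 \cdot 98^{2}}{- \frac{7782}{-23997} - \frac{13354}{9639}} - \frac{26713}{\frac{486613933}{78944763}} = \frac{6 \cdot 9604}{\left(-7782\right) \left(- \frac{1}{23997}\right) - \frac{13354}{9639}} - \frac{2108851454019}{486613933} = \frac{57624}{\frac{2594}{7999} - \frac{13354}{9639}} - \frac{2108851454019}{486613933} = \frac{57624}{- \frac{81815080}{77102361}} - \frac{2108851454019}{486613933} = 57624 \left(- \frac{77102361}{81815080}\right) - \frac{2108851454019}{486613933} = - \frac{555368306283}{10226885} - \frac{2108851454019}{486613933} = - \frac{291816937086254341854}{4976544732188705}$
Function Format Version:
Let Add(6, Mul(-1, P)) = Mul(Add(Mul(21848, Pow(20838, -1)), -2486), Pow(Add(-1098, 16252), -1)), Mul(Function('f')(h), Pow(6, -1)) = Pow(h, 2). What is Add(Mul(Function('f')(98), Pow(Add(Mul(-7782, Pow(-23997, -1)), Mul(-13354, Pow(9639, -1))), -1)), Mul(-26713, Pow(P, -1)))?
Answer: Rational(-291816937086254341854, 4976544732188705) ≈ -58638.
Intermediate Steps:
Function('f')(h) = Mul(6, Pow(h, 2))
P = Rational(486613933, 78944763) (P = Add(6, Mul(-1, Mul(Add(Mul(21848, Pow(20838, -1)), -2486), Pow(Add(-1098, 16252), -1)))) = Add(6, Mul(-1, Mul(Add(Mul(21848, Rational(1, 20838)), -2486), Pow(15154, -1)))) = Add(6, Mul(-1, Mul(Add(Rational(10924, 10419), -2486), Rational(1, 15154)))) = Add(6, Mul(-1, Mul(Rational(-25890710, 10419), Rational(1, 15154)))) = Add(6, Mul(-1, Rational(-12945355, 78944763))) = Add(6, Rational(12945355, 78944763)) = Rational(486613933, 78944763) ≈ 6.1640)
Add(Mul(Function('f')(98), Pow(Add(Mul(-7782, Pow(-23997, -1)), Mul(-13354, Pow(9639, -1))), -1)), Mul(-26713, Pow(P, -1))) = Add(Mul(Mul(6, Pow(98, 2)), Pow(Add(Mul(-7782, Pow(-23997, -1)), Mul(-13354, Pow(9639, -1))), -1)), Mul(-26713, Pow(Rational(486613933, 78944763), -1))) = Add(Mul(Mul(6, 9604), Pow(Add(Mul(-7782, Rational(-1, 23997)), Mul(-13354, Rational(1, 9639))), -1)), Mul(-26713, Rational(78944763, 486613933))) = Add(Mul(57624, Pow(Add(Rational(2594, 7999), Rational(-13354, 9639)), -1)), Rational(-2108851454019, 486613933)) = Add(Mul(57624, Pow(Rational(-81815080, 77102361), -1)), Rational(-2108851454019, 486613933)) = Add(Mul(57624, Rational(-77102361, 81815080)), Rational(-2108851454019, 486613933)) = Add(Rational(-555368306283, 10226885), Rational(-2108851454019, 486613933)) = Rational(-291816937086254341854, 4976544732188705)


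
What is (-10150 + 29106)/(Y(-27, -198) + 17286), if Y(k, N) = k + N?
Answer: 18956/17061 ≈ 1.1111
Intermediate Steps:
Y(k, N) = N + k
(-10150 + 29106)/(Y(-27, -198) + 17286) = (-10150 + 29106)/((-198 - 27) + 17286) = 18956/(-225 + 17286) = 18956/17061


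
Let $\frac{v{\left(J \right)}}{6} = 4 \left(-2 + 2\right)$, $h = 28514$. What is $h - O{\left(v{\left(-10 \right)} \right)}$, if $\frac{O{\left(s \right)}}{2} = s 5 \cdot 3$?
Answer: $28514$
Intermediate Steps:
$v{\left(J \right)} = 0$ ($v{\left(J \right)} = 6 \cdot 4 \left(-2 + 2\right) = 6 \cdot 4 \cdot 0 = 6 \cdot 0 = 0$)
$O{\left(s \right)} = 30 s$ ($O{\left(s \right)} = 2 s 5 \cdot 3 = 2 \cdot 5 s 3 = 2 \cdot 15 s = 30 s$)
$h - O{\left(v{\left(-10 \right)} \right)} = 28514 - 30 \cdot 0 = 28514 - 0 = 28514 + 0 = 28514$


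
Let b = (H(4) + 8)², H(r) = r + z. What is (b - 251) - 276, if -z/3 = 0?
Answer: -383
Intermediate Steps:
z = 0 (z = -3*0 = 0)
H(r) = r (H(r) = r + 0 = r)
b = 144 (b = (4 + 8)² = 12² = 144)
(b - 251) - 276 = (144 - 251) - 276 = -107 - 276 = -383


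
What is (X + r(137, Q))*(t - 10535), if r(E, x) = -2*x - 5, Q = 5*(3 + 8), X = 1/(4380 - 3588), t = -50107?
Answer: 306845151/44 ≈ 6.9738e+6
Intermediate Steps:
X = 1/792 ≈ 0.0012626
Q = 55 (Q = 5*11 = 55)
r(E, x) = -5 - 2*x
(X + r(137, Q))*(t - 10535) = (1/792 + (-5 - 2*55))*(-50107 - 10535) = (1/792 + (-5 - 110))*(-60642) = (1/792 - 115)*(-60642) = -91079/792*(-60642) = 306845151/44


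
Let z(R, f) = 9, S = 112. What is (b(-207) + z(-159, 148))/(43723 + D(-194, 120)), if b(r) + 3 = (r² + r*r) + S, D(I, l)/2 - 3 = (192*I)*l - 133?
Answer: -85816/8896057 ≈ -0.0096465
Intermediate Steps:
D(I, l) = -260 + 384*I*l (D(I, l) = 6 + 2*((192*I)*l - 133) = 6 + 2*(192*I*l - 133) = 6 + 2*(-133 + 192*I*l) = 6 + (-266 + 384*I*l) = -260 + 384*I*l)
b(r) = 109 + 2*r² (b(r) = -3 + ((r² + r*r) + 112) = -3 + ((r² + r²) + 112) = -3 + (2*r² + 112) = -3 + (112 + 2*r²) = 109 + 2*r²)
(b(-207) + z(-159, 148))/(43723 + D(-194, 120)) = ((109 + 2*(-207)²) + 9)/(43723 + (-260 + 384*(-194)*120)) = ((109 + 2*42849) + 9)/(43723 + (-260 - 8939520)) = ((109 + 85698) + 9)/(43723 - 8939780) = (85807 + 9)/(-8896057) = 85816*(-1/8896057) = -85816/8896057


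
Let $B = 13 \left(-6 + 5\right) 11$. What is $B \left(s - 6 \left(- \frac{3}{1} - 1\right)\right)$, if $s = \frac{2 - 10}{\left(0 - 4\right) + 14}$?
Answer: $- \frac{16588}{5} \approx -3317.6$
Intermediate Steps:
$s = - \frac{4}{5}$ ($s = - \frac{8}{\left(0 - 4\right) + 14} = - \frac{8}{-4 + 14} = - \frac{8}{10} = \left(-8\right) \frac{1}{10} = - \frac{4}{5} \approx -0.8$)
$B = -143$ ($B = 13 \left(-1\right) 11 = \left(-13\right) 11 = -143$)
$B \left(s - 6 \left(- \frac{3}{1} - 1\right)\right) = - 143 \left(- \frac{4}{5} - 6 \left(- \frac{3}{1} - 1\right)\right) = - 143 \left(- \frac{4}{5} - 6 \left(\left(-3\right) 1 - 1\right)\right) = - 143 \left(- \frac{4}{5} - 6 \left(-3 - 1\right)\right) = - 143 \left(- \frac{4}{5} - 6 \left(-4\right)\right) = - 143 \left(- \frac{4}{5} - -24\right) = - 143 \left(- \frac{4}{5} + 24\right) = \left(-143\right) \frac{116}{5} = - \frac{16588}{5}$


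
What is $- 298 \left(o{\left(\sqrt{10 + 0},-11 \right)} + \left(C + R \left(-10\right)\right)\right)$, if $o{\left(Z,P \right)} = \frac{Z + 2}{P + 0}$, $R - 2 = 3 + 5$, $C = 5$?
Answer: $\frac{312006}{11} + \frac{298 \sqrt{10}}{11} \approx 28450.0$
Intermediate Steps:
$R = 10$ ($R = 2 + \left(3 + 5\right) = 2 + 8 = 10$)
$o{\left(Z,P \right)} = \frac{2 + Z}{P}$
$- 298 \left(o{\left(\sqrt{10 + 0},-11 \right)} + \left(C + R \left(-10\right)\right)\right) = - 298 \left(\frac{2 + \sqrt{10 + 0}}{-11} + \left(5 + 10 \left(-10\right)\right)\right) = - 298 \left(- \frac{2 + \sqrt{10}}{11} + \left(5 - 100\right)\right) = - 298 \left(\left(- \frac{2}{11} - \frac{\sqrt{10}}{11}\right) - 95\right) = - 298 \left(- \frac{1047}{11} - \frac{\sqrt{10}}{11}\right) = \frac{312006}{11} + \frac{298 \sqrt{10}}{11}$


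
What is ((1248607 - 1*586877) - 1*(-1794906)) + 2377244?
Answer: 4833880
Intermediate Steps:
((1248607 - 1*586877) - 1*(-1794906)) + 2377244 = ((1248607 - 586877) + 1794906) + 2377244 = (661730 + 1794906) + 2377244 = 2456636 + 2377244 = 4833880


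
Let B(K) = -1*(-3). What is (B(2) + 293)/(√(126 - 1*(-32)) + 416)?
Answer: 61568/86449 - 148*√158/86449 ≈ 0.69067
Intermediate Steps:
B(K) = 3
(B(2) + 293)/(√(126 - 1*(-32)) + 416) = (3 + 293)/(√(126 - 1*(-32)) + 416) = 296/(√(126 + 32) + 416) = 296/(√158 + 416) = 296/(416 + √158)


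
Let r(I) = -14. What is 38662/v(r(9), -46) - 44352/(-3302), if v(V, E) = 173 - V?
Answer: 67977874/308737 ≈ 220.18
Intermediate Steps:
38662/v(r(9), -46) - 44352/(-3302) = 38662/(173 - 1*(-14)) - 44352/(-3302) = 38662/(173 + 14) - 44352*(-1/3302) = 38662/187 + 22176/1651 = 67977874/308737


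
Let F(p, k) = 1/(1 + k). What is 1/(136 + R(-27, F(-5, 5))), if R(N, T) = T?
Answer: 6/817 ≈ 0.0073439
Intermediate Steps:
1/(136 + R(-27, F(-5, 5))) = 1/(136 + 1/(1 + 5)) = 1/(136 + 1/6) = 1/(817/6) = 6/817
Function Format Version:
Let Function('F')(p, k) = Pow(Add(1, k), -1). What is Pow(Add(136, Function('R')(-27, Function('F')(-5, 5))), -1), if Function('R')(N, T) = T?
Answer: Rational(6, 817) ≈ 0.0073439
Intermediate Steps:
Pow(Add(136, Function('R')(-27, Function('F')(-5, 5))), -1) = Pow(Add(136, Pow(Add(1, 5), -1)), -1) = Pow(Add(136, Pow(6, -1)), -1) = Pow(Add(136, Rational(1, 6)), -1) = Pow(Rational(817, 6), -1) = Rational(6, 817)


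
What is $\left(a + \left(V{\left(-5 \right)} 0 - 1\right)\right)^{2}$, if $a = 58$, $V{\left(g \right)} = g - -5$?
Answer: $3249$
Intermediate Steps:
$V{\left(g \right)} = 5 + g$ ($V{\left(g \right)} = g + 5 = 5 + g$)
$\left(a + \left(V{\left(-5 \right)} 0 - 1\right)\right)^{2} = \left(58 - \left(1 - \left(5 - 5\right) 0\right)\right)^{2} = \left(58 + \left(0 \cdot 0 - 1\right)\right)^{2} = \left(58 + \left(0 - 1\right)\right)^{2} = \left(58 - 1\right)^{2} = 57^{2} = 3249$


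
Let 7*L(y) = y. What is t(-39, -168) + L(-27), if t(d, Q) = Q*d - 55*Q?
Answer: 110517/7 ≈ 15788.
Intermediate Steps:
t(d, Q) = -55*Q + Q*d
L(y) = y/7
t(-39, -168) + L(-27) = -168*(-55 - 39) + (⅐)*(-27) = -168*(-94) - 27/7 = 15792 - 27/7 = 110517/7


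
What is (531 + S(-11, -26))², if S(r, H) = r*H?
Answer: 667489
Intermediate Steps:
S(r, H) = H*r
(531 + S(-11, -26))² = (531 - 26*(-11))² = (531 + 286)² = 817² = 667489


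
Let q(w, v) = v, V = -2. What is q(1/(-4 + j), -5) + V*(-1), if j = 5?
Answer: -3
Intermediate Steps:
q(1/(-4 + j), -5) + V*(-1) = -5 - 2*(-1) = -5 + 2 = -3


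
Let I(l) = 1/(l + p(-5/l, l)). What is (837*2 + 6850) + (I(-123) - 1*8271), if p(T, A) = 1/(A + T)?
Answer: 470659751/1860375 ≈ 252.99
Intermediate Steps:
I(l) = 1/(l + 1/(l - 5/l))
(837*2 + 6850) + (I(-123) - 1*8271) = (837*2 + 6850) + ((-5 + (-123)²)/((-123)*(-4 + (-123)²)) - 1*8271) = (1674 + 6850) + (-(-5 + 15129)/(123*(-4 + 15129)) - 8271) = 8524 + (-1/123*15124/15125 - 8271) = 8524 + (-1/123*1/15125*15124 - 8271) = 8524 + (-15124/1860375 - 8271) = 8524 - 15387176749/1860375 = 470659751/1860375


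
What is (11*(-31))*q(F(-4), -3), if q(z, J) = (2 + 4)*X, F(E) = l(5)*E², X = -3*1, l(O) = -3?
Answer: 6138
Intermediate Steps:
X = -3
F(E) = -3*E²
q(z, J) = -18 (q(z, J) = (2 + 4)*(-3) = 6*(-3) = -18)
(11*(-31))*q(F(-4), -3) = (11*(-31))*(-18) = -341*(-18) = 6138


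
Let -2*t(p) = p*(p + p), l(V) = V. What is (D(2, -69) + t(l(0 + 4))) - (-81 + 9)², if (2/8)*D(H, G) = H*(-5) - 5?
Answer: -5260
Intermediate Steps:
t(p) = -p² (t(p) = -p*(p + p)/2 = -p*2*p/2 = -p²)
D(H, G) = -20 - 20*H (D(H, G) = 4*(H*(-5) - 5) = 4*(-5*H - 5) = 4*(-5 - 5*H) = -20 - 20*H)
(D(2, -69) + t(l(0 + 4))) - (-81 + 9)² = ((-20 - 20*2) - (0 + 4)²) - (-81 + 9)² = ((-20 - 40) - 1*4²) - 1*(-72)² = (-60 - 1*16) - 1*5184 = (-60 - 16) - 5184 = -76 - 5184 = -5260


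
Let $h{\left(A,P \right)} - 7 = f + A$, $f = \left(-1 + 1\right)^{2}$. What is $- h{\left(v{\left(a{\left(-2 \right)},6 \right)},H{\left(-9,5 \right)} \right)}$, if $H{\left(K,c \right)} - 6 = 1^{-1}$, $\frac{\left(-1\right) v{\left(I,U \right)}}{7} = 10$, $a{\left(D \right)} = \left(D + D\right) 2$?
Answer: $63$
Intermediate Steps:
$a{\left(D \right)} = 4 D$ ($a{\left(D \right)} = 2 D 2 = 4 D$)
$v{\left(I,U \right)} = -70$ ($v{\left(I,U \right)} = \left(-7\right) 10 = -70$)
$f = 0$ ($f = 0^{2} = 0$)
$H{\left(K,c \right)} = 7$ ($H{\left(K,c \right)} = 6 + 1^{-1} = 6 + 1 = 7$)
$h{\left(A,P \right)} = 7 + A$ ($h{\left(A,P \right)} = 7 + \left(0 + A\right) = 7 + A$)
$- h{\left(v{\left(a{\left(-2 \right)},6 \right)},H{\left(-9,5 \right)} \right)} = - (7 - 70) = \left(-1\right) \left(-63\right) = 63$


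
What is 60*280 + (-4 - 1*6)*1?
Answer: 16790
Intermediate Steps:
60*280 + (-4 - 1*6)*1 = 16800 + (-4 - 6)*1 = 16800 - 10*1 = 16800 - 10 = 16790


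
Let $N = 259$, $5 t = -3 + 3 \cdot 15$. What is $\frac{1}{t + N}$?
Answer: $\frac{5}{1337} \approx 0.0037397$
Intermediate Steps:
$t = \frac{42}{5}$ ($t = \frac{-3 + 3 \cdot 15}{5} = \frac{-3 + 45}{5} = \frac{1}{5} \cdot 42 = \frac{42}{5} \approx 8.4$)
$\frac{1}{t + N} = \frac{1}{\frac{42}{5} + 259} = \frac{1}{\frac{1337}{5}} = \frac{5}{1337}$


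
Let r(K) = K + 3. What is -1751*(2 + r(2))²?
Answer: -85799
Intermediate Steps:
r(K) = 3 + K
-1751*(2 + r(2))² = -1751*(2 + (3 + 2))² = -1751*(2 + 5)² = -1751*7² = -1751*49 = -85799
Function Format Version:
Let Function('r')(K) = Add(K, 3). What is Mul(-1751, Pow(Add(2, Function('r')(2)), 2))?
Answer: -85799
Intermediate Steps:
Function('r')(K) = Add(3, K)
Mul(-1751, Pow(Add(2, Function('r')(2)), 2)) = Mul(-1751, Pow(Add(2, Add(3, 2)), 2)) = Mul(-1751, Pow(Add(2, 5), 2)) = Mul(-1751, Pow(7, 2)) = Mul(-1751, 49) = -85799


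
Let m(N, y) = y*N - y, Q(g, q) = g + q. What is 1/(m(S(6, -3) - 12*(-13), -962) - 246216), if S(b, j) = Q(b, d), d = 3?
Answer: -1/403984 ≈ -2.4753e-6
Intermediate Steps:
S(b, j) = 3 + b (S(b, j) = b + 3 = 3 + b)
m(N, y) = -y + N*y (m(N, y) = N*y - y = -y + N*y)
1/(m(S(6, -3) - 12*(-13), -962) - 246216) = 1/(-962*(-1 + ((3 + 6) - 12*(-13))) - 246216) = 1/(-962*(-1 + (9 + 156)) - 246216) = 1/(-962*(-1 + 165) - 246216) = 1/(-962*164 - 246216) = 1/(-157768 - 246216) = 1/(-403984) = -1/403984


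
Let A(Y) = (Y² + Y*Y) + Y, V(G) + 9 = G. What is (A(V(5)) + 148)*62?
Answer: 10912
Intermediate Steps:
V(G) = -9 + G
A(Y) = Y + 2*Y² (A(Y) = (Y² + Y²) + Y = 2*Y² + Y = Y + 2*Y²)
(A(V(5)) + 148)*62 = ((-9 + 5)*(1 + 2*(-9 + 5)) + 148)*62 = (-4*(1 + 2*(-4)) + 148)*62 = (-4*(1 - 8) + 148)*62 = (-4*(-7) + 148)*62 = (28 + 148)*62 = 176*62 = 10912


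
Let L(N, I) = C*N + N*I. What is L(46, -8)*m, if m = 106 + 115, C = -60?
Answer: -691288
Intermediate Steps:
m = 221
L(N, I) = -60*N + I*N (L(N, I) = -60*N + N*I = -60*N + I*N)
L(46, -8)*m = (46*(-60 - 8))*221 = (46*(-68))*221 = -3128*221 = -691288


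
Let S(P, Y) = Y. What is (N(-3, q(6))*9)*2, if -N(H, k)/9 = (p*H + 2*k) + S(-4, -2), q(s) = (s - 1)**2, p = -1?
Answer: -8262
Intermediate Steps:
q(s) = (-1 + s)**2
N(H, k) = 18 - 18*k + 9*H (N(H, k) = -9*((-H + 2*k) - 2) = -9*(-2 - H + 2*k) = 18 - 18*k + 9*H)
(N(-3, q(6))*9)*2 = ((18 - 18*(-1 + 6)**2 + 9*(-3))*9)*2 = ((18 - 18*5**2 - 27)*9)*2 = ((18 - 18*25 - 27)*9)*2 = ((18 - 450 - 27)*9)*2 = -459*9*2 = -4131*2 = -8262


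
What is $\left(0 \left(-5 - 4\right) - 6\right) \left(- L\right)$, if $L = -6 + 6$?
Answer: $0$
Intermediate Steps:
$L = 0$
$\left(0 \left(-5 - 4\right) - 6\right) \left(- L\right) = \left(0 \left(-5 - 4\right) - 6\right) \left(\left(-1\right) 0\right) = \left(0 \left(-9\right) - 6\right) 0 = \left(0 - 6\right) 0 = \left(-6\right) 0 = 0$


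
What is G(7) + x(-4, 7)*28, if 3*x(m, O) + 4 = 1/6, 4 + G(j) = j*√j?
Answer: -358/9 + 7*√7 ≈ -21.258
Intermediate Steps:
G(j) = -4 + j^(3/2) (G(j) = -4 + j*√j = -4 + j^(3/2))
x(m, O) = -23/18 (x(m, O) = -4/3 + (⅓)/6 = -4/3 + (⅓)*(⅙) = -4/3 + 1/18 = -23/18)
G(7) + x(-4, 7)*28 = (-4 + 7^(3/2)) - 23/18*28 = (-4 + 7*√7) - 322/9 = -358/9 + 7*√7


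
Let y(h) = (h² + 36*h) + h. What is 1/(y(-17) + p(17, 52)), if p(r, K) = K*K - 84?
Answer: 1/2280 ≈ 0.00043860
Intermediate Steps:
p(r, K) = -84 + K² (p(r, K) = K² - 84 = -84 + K²)
y(h) = h² + 37*h
1/(y(-17) + p(17, 52)) = 1/(-17*(37 - 17) + (-84 + 52²)) = 1/(-17*20 + (-84 + 2704)) = 1/(-340 + 2620) = 1/2280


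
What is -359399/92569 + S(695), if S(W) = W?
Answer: 63976056/92569 ≈ 691.12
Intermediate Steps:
-359399/92569 + S(695) = -359399/92569 + 695 = 63976056/92569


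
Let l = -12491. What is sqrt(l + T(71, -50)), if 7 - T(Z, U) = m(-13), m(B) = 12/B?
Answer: 2*I*sqrt(527410)/13 ≈ 111.73*I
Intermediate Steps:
T(Z, U) = 103/13 (T(Z, U) = 7 - 12/(-13) = 7 - 12*(-1)/13 = 7 - 1*(-12/13) = 7 + 12/13 = 103/13)
sqrt(l + T(71, -50)) = sqrt(-12491 + 103/13) = sqrt(-162280/13) = 2*I*sqrt(527410)/13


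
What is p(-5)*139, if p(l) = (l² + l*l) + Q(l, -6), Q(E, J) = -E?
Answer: 7645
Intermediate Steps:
p(l) = -l + 2*l² (p(l) = (l² + l*l) - l = (l² + l²) - l = 2*l² - l = -l + 2*l²)
p(-5)*139 = -5*(-1 + 2*(-5))*139 = -5*(-1 - 10)*139 = -5*(-11)*139 = 55*139 = 7645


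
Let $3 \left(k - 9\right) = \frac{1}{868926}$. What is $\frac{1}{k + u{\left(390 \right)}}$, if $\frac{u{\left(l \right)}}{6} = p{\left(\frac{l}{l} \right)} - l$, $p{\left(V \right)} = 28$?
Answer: $- \frac{2606778}{5638460813} \approx -0.00046232$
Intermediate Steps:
$u{\left(l \right)} = 168 - 6 l$ ($u{\left(l \right)} = 6 \left(28 - l\right) = 168 - 6 l$)
$k = \frac{23461003}{2606778}$ ($k = 9 + \frac{1}{3 \cdot 868926} = 9 + \frac{1}{3} \cdot \frac{1}{868926} = 9 + \frac{1}{2606778} = \frac{23461003}{2606778} \approx 9.0$)
$\frac{1}{k + u{\left(390 \right)}} = \frac{1}{\frac{23461003}{2606778} + \left(168 - 2340\right)} = \frac{1}{\frac{23461003}{2606778} - 2172} = \frac{1}{- \frac{5638460813}{2606778}} = - \frac{2606778}{5638460813}$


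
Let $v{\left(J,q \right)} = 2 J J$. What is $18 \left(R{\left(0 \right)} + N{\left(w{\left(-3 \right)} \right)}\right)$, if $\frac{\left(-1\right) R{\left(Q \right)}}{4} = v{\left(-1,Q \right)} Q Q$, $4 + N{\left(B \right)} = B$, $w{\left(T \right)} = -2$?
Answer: $-108$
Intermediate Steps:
$v{\left(J,q \right)} = 2 J^{2}$
$N{\left(B \right)} = -4 + B$
$R{\left(Q \right)} = - 8 Q^{2}$ ($R{\left(Q \right)} = - 4 \cdot 2 \left(-1\right)^{2} Q Q = - 4 \cdot 2 \cdot 1 Q Q = - 4 \cdot 2 Q Q = - 4 \cdot 2 Q^{2} = - 8 Q^{2}$)
$18 \left(R{\left(0 \right)} + N{\left(w{\left(-3 \right)} \right)}\right) = 18 \left(- 8 \cdot 0^{2} - 6\right) = 18 \left(\left(-8\right) 0 - 6\right) = 18 \left(0 - 6\right) = 18 \left(-6\right) = -108$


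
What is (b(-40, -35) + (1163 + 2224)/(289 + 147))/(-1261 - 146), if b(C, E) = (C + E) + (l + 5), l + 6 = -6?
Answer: 32365/613452 ≈ 0.052759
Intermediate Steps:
l = -12 (l = -6 - 6 = -12)
b(C, E) = -7 + C + E (b(C, E) = (C + E) + (-12 + 5) = (C + E) - 7 = -7 + C + E)
(b(-40, -35) + (1163 + 2224)/(289 + 147))/(-1261 - 146) = ((-7 - 40 - 35) + (1163 + 2224)/(289 + 147))/(-1261 - 146) = (-82 + 3387/436)/(-1407) = (-82 + 3387*(1/436))*(-1/1407) = (-82 + 3387/436)*(-1/1407) = -32365/436*(-1/1407) = 32365/613452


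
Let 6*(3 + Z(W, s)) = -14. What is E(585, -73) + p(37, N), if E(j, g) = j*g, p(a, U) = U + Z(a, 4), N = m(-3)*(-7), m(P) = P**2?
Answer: -128320/3 ≈ -42773.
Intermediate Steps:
Z(W, s) = -16/3 (Z(W, s) = -3 + (1/6)*(-14) = -3 - 7/3 = -16/3)
N = -63 (N = (-3)**2*(-7) = 9*(-7) = -63)
p(a, U) = -16/3 + U (p(a, U) = U - 16/3 = -16/3 + U)
E(j, g) = g*j
E(585, -73) + p(37, N) = -73*585 + (-16/3 - 63) = -42705 - 205/3 = -128320/3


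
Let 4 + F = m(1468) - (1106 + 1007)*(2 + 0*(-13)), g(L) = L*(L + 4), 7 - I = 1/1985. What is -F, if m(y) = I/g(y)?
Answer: 9072035647453/2144689280 ≈ 4230.0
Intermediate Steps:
I = 13894/1985 (I = 7 - 1/1985 = 13894/1985 ≈ 6.9995)
g(L) = L*(4 + L)
m(y) = 13894/(1985*y*(4 + y)) (m(y) = 13894/(1985*((y*(4 + y)))) = 13894*(1/(y*(4 + y)))/1985 = 13894/(1985*y*(4 + y)))
F = -9072035647453/2144689280 (F = -4 + ((13894/1985)/(1468*(4 + 1468)) - (1106 + 1007)*(2 + 0*(-13))) = -4 + ((13894/1985)*(1/1468)/1472 - 2113*(2 + 0)) = -4 + ((13894/1985)*(1/1468)*(1/1472) - 2113*2) = -4 + (6947/2144689280 - 1*4226) = -4 + (6947/2144689280 - 4226) = -4 - 9063456890333/2144689280 = -9072035647453/2144689280 ≈ -4230.0)
-F = -1*(-9072035647453/2144689280) = 9072035647453/2144689280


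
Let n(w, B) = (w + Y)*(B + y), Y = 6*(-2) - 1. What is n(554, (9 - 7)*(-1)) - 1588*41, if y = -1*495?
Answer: -333985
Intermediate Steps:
Y = -13 (Y = -12 - 1 = -13)
y = -495
n(w, B) = (-495 + B)*(-13 + w) (n(w, B) = (w - 13)*(B - 495) = (-13 + w)*(-495 + B) = (-495 + B)*(-13 + w))
n(554, (9 - 7)*(-1)) - 1588*41 = (6435 - 495*554 - 13*(9 - 7)*(-1) + ((9 - 7)*(-1))*554) - 1588*41 = (6435 - 274230 - 26*(-1) + (2*(-1))*554) - 65108 = (6435 - 274230 - 13*(-2) - 2*554) - 65108 = (6435 - 274230 + 26 - 1108) - 65108 = -268877 - 65108 = -333985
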